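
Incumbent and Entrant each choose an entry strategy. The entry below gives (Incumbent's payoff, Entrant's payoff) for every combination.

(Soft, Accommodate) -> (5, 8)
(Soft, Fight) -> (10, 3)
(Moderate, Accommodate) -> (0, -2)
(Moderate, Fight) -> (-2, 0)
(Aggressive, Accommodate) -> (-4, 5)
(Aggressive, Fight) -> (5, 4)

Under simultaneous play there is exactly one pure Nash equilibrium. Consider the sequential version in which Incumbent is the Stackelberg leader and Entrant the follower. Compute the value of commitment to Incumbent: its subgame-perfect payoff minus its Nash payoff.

Solve by backward induction (Incumbent leads).
- Soft → Entrant plays Accommodate (best of 8, 3); Incumbent gets 5.
- Moderate → Entrant plays Fight (best of -2, 0); Incumbent gets -2.
- Aggressive → Entrant plays Accommodate (best of 5, 4); Incumbent gets -4.
Incumbent's induced payoffs are 5, -2, -4, so Incumbent commits to Soft. Subgame-perfect outcome: (Soft, Accommodate) with payoffs (5, 8).
For the simultaneous game, intersect best replies.
Incumbent's best replies: Accommodate→Soft; Fight→Soft.
Entrant's best replies: Soft→Accommodate; Moderate→Fight; Aggressive→Accommodate.
The unique mutual best reply is (Soft, Accommodate), giving (5, 8).
Incumbent's commitment gain: 5 − 5 = 0.

0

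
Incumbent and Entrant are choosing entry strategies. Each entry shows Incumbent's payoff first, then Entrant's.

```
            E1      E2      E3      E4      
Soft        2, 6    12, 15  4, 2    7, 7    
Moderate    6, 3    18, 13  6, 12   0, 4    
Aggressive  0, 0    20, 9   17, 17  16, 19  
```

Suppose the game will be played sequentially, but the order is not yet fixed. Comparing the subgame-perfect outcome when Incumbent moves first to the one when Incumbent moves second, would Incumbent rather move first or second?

first

If Incumbent leads: Entrant's best replies are Soft→E2, Moderate→E2, Aggressive→E4; Incumbent's induced payoffs 12, 18, 16; outcome (Moderate, E2), payoffs (18, 13).
If Entrant leads: Incumbent's best replies are E1→Moderate, E2→Aggressive, E3→Aggressive, E4→Aggressive; Entrant's induced payoffs 3, 9, 17, 19; outcome (Aggressive, E4), payoffs (16, 19).
Incumbent gets 18 moving first and 16 moving second, so Incumbent prefers to move first.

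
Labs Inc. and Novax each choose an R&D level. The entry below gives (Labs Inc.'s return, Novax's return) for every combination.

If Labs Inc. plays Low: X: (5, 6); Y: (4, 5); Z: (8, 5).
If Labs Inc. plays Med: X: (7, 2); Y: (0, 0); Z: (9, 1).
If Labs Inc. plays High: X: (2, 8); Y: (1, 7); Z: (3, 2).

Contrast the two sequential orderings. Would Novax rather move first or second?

If Labs Inc. leads: Novax's best replies are Low→X, Med→X, High→X; Labs Inc.'s induced payoffs 5, 7, 2; outcome (Med, X), payoffs (7, 2).
If Novax leads: Labs Inc.'s best replies are X→Med, Y→Low, Z→Med; Novax's induced payoffs 2, 5, 1; outcome (Low, Y), payoffs (4, 5).
Novax gets 5 moving first and 2 moving second, so Novax prefers to move first.

first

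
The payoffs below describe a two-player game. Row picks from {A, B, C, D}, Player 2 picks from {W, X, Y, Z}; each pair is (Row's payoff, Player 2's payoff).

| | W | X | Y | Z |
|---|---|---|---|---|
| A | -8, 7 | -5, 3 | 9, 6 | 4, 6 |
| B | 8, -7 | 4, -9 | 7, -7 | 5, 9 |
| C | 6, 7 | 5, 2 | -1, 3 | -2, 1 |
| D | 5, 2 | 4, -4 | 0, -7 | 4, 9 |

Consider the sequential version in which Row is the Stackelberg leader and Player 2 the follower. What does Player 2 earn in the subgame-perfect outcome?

7

Player 2 best-responds to each possible Row move:
- A: Player 2 compares 7, 3, 6, 6 and picks W; Row would get -8.
- B: Player 2 compares -7, -9, -7, 9 and picks Z; Row would get 5.
- C: Player 2 compares 7, 2, 3, 1 and picks W; Row would get 6.
- D: Player 2 compares 2, -4, -7, 9 and picks Z; Row would get 4.
Among -8, 5, 6, 4, the best is 6 at C. Subgame-perfect outcome: (C, W) with payoffs (6, 7).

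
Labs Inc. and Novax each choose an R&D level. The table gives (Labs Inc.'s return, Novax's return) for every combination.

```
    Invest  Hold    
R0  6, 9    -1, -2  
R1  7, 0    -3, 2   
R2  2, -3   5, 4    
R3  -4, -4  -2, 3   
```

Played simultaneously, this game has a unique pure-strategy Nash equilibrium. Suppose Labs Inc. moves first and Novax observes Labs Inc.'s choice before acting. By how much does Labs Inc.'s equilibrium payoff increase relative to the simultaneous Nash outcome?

Backward induction with Labs Inc. moving first.
- R0: Novax compares 9, -2 and picks Invest; Labs Inc. would get 6.
- R1: Novax compares 0, 2 and picks Hold; Labs Inc. would get -3.
- R2: Novax compares -3, 4 and picks Hold; Labs Inc. would get 5.
- R3: Novax compares -4, 3 and picks Hold; Labs Inc. would get -2.
Maximizing over 6, -3, 5, -2, Labs Inc. chooses R0. Subgame-perfect outcome: (R0, Invest) with payoffs (6, 9).
For the simultaneous game, intersect best replies.
Labs Inc.'s best replies: Invest→R1; Hold→R2.
Novax's best replies: R0→Invest; R1→Hold; R2→Hold; R3→Hold.
The unique mutual best reply is (R2, Hold), giving (5, 4).
Labs Inc.'s commitment gain: 6 − 5 = 1.

1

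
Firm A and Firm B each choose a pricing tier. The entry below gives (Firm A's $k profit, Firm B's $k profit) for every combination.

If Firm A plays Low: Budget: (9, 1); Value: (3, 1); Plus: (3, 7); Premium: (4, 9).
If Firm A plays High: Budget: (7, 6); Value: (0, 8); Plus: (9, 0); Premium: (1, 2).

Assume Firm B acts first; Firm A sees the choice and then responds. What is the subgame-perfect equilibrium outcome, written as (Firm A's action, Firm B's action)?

(Low, Premium)

Work backward from Firm A's decision.
- Budget: BR = Low, leader payoff 1.
- Value: BR = Low, leader payoff 1.
- Plus: BR = High, leader payoff 0.
- Premium: BR = Low, leader payoff 9.
Among 1, 1, 0, 9, the best is 9 at Premium. Subgame-perfect outcome: (Low, Premium) with payoffs (4, 9).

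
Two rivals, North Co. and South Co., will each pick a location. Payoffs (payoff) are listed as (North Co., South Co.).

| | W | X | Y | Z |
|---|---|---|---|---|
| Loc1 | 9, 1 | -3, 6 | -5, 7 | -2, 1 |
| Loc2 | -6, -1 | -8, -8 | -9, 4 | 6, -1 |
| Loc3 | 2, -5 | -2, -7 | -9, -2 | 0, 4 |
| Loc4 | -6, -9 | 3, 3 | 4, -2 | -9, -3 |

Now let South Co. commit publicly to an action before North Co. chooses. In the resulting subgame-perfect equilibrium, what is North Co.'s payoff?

3

Work backward from North Co.'s decision.
- W: BR = Loc1, leader payoff 1.
- X: BR = Loc4, leader payoff 3.
- Y: BR = Loc4, leader payoff -2.
- Z: BR = Loc2, leader payoff -1.
South Co.'s induced payoffs are 1, 3, -2, -1, so South Co. commits to X. Subgame-perfect outcome: (Loc4, X) with payoffs (3, 3).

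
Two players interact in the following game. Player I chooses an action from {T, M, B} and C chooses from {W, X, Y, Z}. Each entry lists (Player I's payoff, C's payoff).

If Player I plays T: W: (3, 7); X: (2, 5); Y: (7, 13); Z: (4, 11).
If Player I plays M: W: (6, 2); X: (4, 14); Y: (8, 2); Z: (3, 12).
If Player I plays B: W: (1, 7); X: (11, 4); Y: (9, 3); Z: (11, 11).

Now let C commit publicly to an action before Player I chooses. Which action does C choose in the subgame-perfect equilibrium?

Player I best-responds to each possible C move:
- W: BR = M, leader payoff 2.
- X: BR = B, leader payoff 4.
- Y: BR = B, leader payoff 3.
- Z: BR = B, leader payoff 11.
Maximizing over 2, 4, 3, 11, C chooses Z. Subgame-perfect outcome: (B, Z) with payoffs (11, 11).

Z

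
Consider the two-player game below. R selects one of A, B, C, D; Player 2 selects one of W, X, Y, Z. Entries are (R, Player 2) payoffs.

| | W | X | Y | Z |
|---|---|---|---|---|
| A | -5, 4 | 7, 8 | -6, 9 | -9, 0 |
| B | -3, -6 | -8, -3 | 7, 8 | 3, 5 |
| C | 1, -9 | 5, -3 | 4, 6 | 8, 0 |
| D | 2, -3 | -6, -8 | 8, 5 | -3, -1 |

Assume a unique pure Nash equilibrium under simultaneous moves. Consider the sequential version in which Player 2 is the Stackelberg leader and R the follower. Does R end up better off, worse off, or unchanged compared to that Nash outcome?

Work backward from R's decision.
- W: BR = D, leader payoff -3.
- X: BR = A, leader payoff 8.
- Y: BR = D, leader payoff 5.
- Z: BR = C, leader payoff 0.
Among -3, 8, 5, 0, the best is 8 at X. Subgame-perfect outcome: (A, X) with payoffs (7, 8).
Now find the simultaneous Nash equilibrium.
R's best replies: W→D; X→A; Y→D; Z→C.
Player 2's best replies: A→Y; B→Y; C→Y; D→Y.
The unique mutual best reply is (D, Y), giving (8, 5).
R earns 7 sequentially versus 8 at the Nash outcome: worse off.

worse off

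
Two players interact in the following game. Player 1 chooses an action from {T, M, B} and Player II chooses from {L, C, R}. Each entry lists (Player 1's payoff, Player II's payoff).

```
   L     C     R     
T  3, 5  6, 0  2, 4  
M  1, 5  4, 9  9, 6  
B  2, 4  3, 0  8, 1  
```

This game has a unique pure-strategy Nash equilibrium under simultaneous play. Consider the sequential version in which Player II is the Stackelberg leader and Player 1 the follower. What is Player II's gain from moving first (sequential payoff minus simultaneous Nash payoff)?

Solve by backward induction (Player II leads).
- L → Player 1 plays T (best of 3, 1, 2); Player II gets 5.
- C → Player 1 plays T (best of 6, 4, 3); Player II gets 0.
- R → Player 1 plays M (best of 2, 9, 8); Player II gets 6.
Player II's induced payoffs are 5, 0, 6, so Player II commits to R. Subgame-perfect outcome: (M, R) with payoffs (9, 6).
Under simultaneous play:
Player 1's best replies: L→T; C→T; R→M.
Player II's best replies: T→L; M→C; B→L.
Only (T, L) has each player best-responding; Nash payoffs (3, 5).
Player II's commitment gain: 6 − 5 = 1.

1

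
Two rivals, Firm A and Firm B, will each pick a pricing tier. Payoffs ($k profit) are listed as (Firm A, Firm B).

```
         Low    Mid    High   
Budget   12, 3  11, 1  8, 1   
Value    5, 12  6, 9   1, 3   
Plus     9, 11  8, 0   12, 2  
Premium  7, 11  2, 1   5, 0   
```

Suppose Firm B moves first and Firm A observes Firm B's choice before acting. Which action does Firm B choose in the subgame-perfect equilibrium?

Low

Backward induction with Firm B moving first.
- Low: Firm A compares 12, 5, 9, 7 and picks Budget; Firm B would get 3.
- Mid: Firm A compares 11, 6, 8, 2 and picks Budget; Firm B would get 1.
- High: Firm A compares 8, 1, 12, 5 and picks Plus; Firm B would get 2.
Maximizing over 3, 1, 2, Firm B chooses Low. Subgame-perfect outcome: (Budget, Low) with payoffs (12, 3).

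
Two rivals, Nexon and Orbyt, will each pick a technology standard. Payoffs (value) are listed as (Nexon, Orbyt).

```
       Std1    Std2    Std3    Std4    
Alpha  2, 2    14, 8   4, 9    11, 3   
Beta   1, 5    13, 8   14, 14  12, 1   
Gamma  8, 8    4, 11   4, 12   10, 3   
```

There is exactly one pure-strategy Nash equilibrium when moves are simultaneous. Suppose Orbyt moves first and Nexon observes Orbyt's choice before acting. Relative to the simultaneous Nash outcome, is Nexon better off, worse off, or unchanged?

Nexon best-responds to each possible Orbyt move:
- Std1: BR = Gamma, leader payoff 8.
- Std2: BR = Alpha, leader payoff 8.
- Std3: BR = Beta, leader payoff 14.
- Std4: BR = Beta, leader payoff 1.
Maximizing over 8, 8, 14, 1, Orbyt chooses Std3. Subgame-perfect outcome: (Beta, Std3) with payoffs (14, 14).
Under simultaneous play:
Nexon's best replies: Std1→Gamma; Std2→Alpha; Std3→Beta; Std4→Beta.
Orbyt's best replies: Alpha→Std3; Beta→Std3; Gamma→Std3.
The unique mutual best reply is (Beta, Std3), giving (14, 14).
Nexon earns 14 sequentially versus 14 at the Nash outcome: unchanged.

unchanged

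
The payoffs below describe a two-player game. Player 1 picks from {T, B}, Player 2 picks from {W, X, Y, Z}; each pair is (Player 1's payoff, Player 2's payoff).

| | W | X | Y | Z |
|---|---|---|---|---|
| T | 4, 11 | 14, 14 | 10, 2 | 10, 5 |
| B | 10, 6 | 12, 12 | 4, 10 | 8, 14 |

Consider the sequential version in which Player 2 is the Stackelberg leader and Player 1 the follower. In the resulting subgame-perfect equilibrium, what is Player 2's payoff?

Work backward from Player 1's decision.
- W: Player 1 compares 4, 10 and picks B; Player 2 would get 6.
- X: Player 1 compares 14, 12 and picks T; Player 2 would get 14.
- Y: Player 1 compares 10, 4 and picks T; Player 2 would get 2.
- Z: Player 1 compares 10, 8 and picks T; Player 2 would get 5.
Maximizing over 6, 14, 2, 5, Player 2 chooses X. Subgame-perfect outcome: (T, X) with payoffs (14, 14).

14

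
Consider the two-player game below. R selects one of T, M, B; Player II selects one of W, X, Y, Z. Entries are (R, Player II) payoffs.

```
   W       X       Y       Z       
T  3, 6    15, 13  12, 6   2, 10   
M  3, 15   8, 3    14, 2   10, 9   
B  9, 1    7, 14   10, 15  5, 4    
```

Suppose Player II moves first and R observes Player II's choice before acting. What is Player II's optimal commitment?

X

R best-responds to each possible Player II move:
- W: BR = B, leader payoff 1.
- X: BR = T, leader payoff 13.
- Y: BR = M, leader payoff 2.
- Z: BR = M, leader payoff 9.
Maximizing over 1, 13, 2, 9, Player II chooses X. Subgame-perfect outcome: (T, X) with payoffs (15, 13).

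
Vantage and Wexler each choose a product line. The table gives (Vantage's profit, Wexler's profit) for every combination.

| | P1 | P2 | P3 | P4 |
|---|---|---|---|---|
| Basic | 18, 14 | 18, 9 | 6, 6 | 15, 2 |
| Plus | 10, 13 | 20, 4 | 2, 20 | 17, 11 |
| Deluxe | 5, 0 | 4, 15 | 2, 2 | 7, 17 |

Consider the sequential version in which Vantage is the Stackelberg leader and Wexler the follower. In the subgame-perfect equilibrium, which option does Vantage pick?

Basic

Wexler best-responds to each possible Vantage move:
- Basic: Wexler compares 14, 9, 6, 2 and picks P1; Vantage would get 18.
- Plus: Wexler compares 13, 4, 20, 11 and picks P3; Vantage would get 2.
- Deluxe: Wexler compares 0, 15, 2, 17 and picks P4; Vantage would get 7.
Maximizing over 18, 2, 7, Vantage chooses Basic. Subgame-perfect outcome: (Basic, P1) with payoffs (18, 14).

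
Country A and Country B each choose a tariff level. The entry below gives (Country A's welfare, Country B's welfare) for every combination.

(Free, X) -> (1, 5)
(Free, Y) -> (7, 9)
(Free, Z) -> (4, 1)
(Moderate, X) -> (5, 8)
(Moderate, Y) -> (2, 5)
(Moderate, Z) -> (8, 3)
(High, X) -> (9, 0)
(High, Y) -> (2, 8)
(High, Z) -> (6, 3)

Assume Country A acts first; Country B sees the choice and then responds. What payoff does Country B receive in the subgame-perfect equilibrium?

9

Work backward from Country B's decision.
- Free → Country B plays Y (best of 5, 9, 1); Country A gets 7.
- Moderate → Country B plays X (best of 8, 5, 3); Country A gets 5.
- High → Country B plays Y (best of 0, 8, 3); Country A gets 2.
Among 7, 5, 2, the best is 7 at Free. Subgame-perfect outcome: (Free, Y) with payoffs (7, 9).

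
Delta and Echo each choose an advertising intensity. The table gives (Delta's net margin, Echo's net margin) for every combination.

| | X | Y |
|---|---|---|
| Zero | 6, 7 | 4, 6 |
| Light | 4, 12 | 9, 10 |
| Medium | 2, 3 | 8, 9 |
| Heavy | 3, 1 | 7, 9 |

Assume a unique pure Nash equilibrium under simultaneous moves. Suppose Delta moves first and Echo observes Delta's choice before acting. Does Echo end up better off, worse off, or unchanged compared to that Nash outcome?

Backward induction with Delta moving first.
- Zero → Echo plays X (best of 7, 6); Delta gets 6.
- Light → Echo plays X (best of 12, 10); Delta gets 4.
- Medium → Echo plays Y (best of 3, 9); Delta gets 8.
- Heavy → Echo plays Y (best of 1, 9); Delta gets 7.
Among 6, 4, 8, 7, the best is 8 at Medium. Subgame-perfect outcome: (Medium, Y) with payoffs (8, 9).
For the simultaneous game, intersect best replies.
Delta's best replies: X→Zero; Y→Light.
Echo's best replies: Zero→X; Light→X; Medium→Y; Heavy→Y.
Only (Zero, X) has each player best-responding; Nash payoffs (6, 7).
Echo earns 9 sequentially versus 7 at the Nash outcome: better off.

better off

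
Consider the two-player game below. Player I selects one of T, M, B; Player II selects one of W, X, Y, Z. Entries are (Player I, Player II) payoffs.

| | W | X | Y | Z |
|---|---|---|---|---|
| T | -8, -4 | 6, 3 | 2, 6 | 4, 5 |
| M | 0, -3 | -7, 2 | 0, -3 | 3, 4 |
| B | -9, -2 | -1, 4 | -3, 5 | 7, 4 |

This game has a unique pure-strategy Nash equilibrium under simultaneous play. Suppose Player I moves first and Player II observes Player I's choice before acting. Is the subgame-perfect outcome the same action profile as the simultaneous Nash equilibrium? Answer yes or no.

no

Solve by backward induction (Player I leads).
- T: BR = Y, leader payoff 2.
- M: BR = Z, leader payoff 3.
- B: BR = Y, leader payoff -3.
Player I's induced payoffs are 2, 3, -3, so Player I commits to M. Subgame-perfect outcome: (M, Z) with payoffs (3, 4).
Now find the simultaneous Nash equilibrium.
Player I's best replies: W→M; X→T; Y→T; Z→B.
Player II's best replies: T→Y; M→Z; B→Y.
The unique mutual best reply is (T, Y), giving (2, 6).
Sequential outcome (M, Z) differs from the Nash profile (T, Y).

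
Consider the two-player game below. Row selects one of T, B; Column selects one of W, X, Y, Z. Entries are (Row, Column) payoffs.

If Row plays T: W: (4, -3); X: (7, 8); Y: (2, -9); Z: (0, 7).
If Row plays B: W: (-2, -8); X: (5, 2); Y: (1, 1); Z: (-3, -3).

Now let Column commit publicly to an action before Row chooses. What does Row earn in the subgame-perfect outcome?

Row best-responds to each possible Column move:
- W: BR = T, leader payoff -3.
- X: BR = T, leader payoff 8.
- Y: BR = T, leader payoff -9.
- Z: BR = T, leader payoff 7.
Maximizing over -3, 8, -9, 7, Column chooses X. Subgame-perfect outcome: (T, X) with payoffs (7, 8).

7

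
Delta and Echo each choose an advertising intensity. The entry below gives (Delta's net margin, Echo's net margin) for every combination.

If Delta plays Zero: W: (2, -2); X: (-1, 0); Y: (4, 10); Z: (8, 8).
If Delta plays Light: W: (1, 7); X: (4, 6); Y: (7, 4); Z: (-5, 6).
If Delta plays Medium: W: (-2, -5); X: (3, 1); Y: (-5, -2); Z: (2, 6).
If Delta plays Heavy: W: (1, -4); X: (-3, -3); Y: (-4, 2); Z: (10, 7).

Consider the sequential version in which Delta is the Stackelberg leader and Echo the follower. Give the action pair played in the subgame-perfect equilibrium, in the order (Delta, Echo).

(Heavy, Z)

Work backward from Echo's decision.
- Zero → Echo plays Y (best of -2, 0, 10, 8); Delta gets 4.
- Light → Echo plays W (best of 7, 6, 4, 6); Delta gets 1.
- Medium → Echo plays Z (best of -5, 1, -2, 6); Delta gets 2.
- Heavy → Echo plays Z (best of -4, -3, 2, 7); Delta gets 10.
Delta's induced payoffs are 4, 1, 2, 10, so Delta commits to Heavy. Subgame-perfect outcome: (Heavy, Z) with payoffs (10, 7).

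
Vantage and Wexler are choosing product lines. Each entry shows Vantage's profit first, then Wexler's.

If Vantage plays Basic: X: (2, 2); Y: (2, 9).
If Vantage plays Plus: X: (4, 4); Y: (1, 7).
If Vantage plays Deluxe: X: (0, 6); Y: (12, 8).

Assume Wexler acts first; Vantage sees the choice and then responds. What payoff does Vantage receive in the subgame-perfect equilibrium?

12

Work backward from Vantage's decision.
- X: BR = Plus, leader payoff 4.
- Y: BR = Deluxe, leader payoff 8.
Maximizing over 4, 8, Wexler chooses Y. Subgame-perfect outcome: (Deluxe, Y) with payoffs (12, 8).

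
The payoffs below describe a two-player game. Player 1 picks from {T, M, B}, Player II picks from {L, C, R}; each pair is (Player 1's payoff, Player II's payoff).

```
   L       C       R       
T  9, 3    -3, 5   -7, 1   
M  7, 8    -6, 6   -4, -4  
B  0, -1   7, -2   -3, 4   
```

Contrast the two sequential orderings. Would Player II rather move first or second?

If Player 1 leads: Player II's best replies are T→C, M→L, B→R; Player 1's induced payoffs -3, 7, -3; outcome (M, L), payoffs (7, 8).
If Player II leads: Player 1's best replies are L→T, C→B, R→B; Player II's induced payoffs 3, -2, 4; outcome (B, R), payoffs (-3, 4).
Player II gets 4 moving first and 8 moving second, so Player II prefers to move second.

second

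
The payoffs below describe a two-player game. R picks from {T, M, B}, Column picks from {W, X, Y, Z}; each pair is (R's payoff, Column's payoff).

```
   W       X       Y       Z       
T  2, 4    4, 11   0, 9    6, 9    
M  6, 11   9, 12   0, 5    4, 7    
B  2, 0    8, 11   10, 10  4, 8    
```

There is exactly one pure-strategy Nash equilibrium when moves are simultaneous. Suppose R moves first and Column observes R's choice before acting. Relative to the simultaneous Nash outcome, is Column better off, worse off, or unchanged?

unchanged

Solve by backward induction (R leads).
- T: Column compares 4, 11, 9, 9 and picks X; R would get 4.
- M: Column compares 11, 12, 5, 7 and picks X; R would get 9.
- B: Column compares 0, 11, 10, 8 and picks X; R would get 8.
Maximizing over 4, 9, 8, R chooses M. Subgame-perfect outcome: (M, X) with payoffs (9, 12).
Under simultaneous play:
R's best replies: W→M; X→M; Y→B; Z→T.
Column's best replies: T→X; M→X; B→X.
The unique mutual best reply is (M, X), giving (9, 12).
Column earns 12 sequentially versus 12 at the Nash outcome: unchanged.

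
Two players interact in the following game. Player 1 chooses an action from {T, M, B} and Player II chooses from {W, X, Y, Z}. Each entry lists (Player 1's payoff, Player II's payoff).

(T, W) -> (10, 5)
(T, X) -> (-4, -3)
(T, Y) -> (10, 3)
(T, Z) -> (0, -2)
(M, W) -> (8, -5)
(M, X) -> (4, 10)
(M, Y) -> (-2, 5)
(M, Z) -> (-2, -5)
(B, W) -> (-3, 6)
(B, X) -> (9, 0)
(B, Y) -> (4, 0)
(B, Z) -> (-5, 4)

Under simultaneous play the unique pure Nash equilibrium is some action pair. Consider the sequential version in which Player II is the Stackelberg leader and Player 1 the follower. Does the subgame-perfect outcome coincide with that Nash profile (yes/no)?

Solve by backward induction (Player II leads).
- W: BR = T, leader payoff 5.
- X: BR = B, leader payoff 0.
- Y: BR = T, leader payoff 3.
- Z: BR = T, leader payoff -2.
Maximizing over 5, 0, 3, -2, Player II chooses W. Subgame-perfect outcome: (T, W) with payoffs (10, 5).
Now find the simultaneous Nash equilibrium.
Player 1's best replies: W→T; X→B; Y→T; Z→T.
Player II's best replies: T→W; M→X; B→W.
The unique mutual best reply is (T, W), giving (10, 5).
Sequential outcome (T, W) coincides with the Nash profile (T, W).

yes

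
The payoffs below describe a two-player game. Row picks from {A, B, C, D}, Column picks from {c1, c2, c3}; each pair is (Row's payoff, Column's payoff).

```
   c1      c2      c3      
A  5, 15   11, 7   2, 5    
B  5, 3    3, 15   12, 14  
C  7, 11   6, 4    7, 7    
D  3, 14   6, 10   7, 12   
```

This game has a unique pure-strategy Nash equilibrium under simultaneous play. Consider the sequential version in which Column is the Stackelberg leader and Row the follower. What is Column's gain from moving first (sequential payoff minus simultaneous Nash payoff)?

3

Backward induction with Column moving first.
- c1: Row compares 5, 5, 7, 3 and picks C; Column would get 11.
- c2: Row compares 11, 3, 6, 6 and picks A; Column would get 7.
- c3: Row compares 2, 12, 7, 7 and picks B; Column would get 14.
Among 11, 7, 14, the best is 14 at c3. Subgame-perfect outcome: (B, c3) with payoffs (12, 14).
Now find the simultaneous Nash equilibrium.
Row's best replies: c1→C; c2→A; c3→B.
Column's best replies: A→c1; B→c2; C→c1; D→c1.
Only (C, c1) has each player best-responding; Nash payoffs (7, 11).
Column's commitment gain: 14 − 11 = 3.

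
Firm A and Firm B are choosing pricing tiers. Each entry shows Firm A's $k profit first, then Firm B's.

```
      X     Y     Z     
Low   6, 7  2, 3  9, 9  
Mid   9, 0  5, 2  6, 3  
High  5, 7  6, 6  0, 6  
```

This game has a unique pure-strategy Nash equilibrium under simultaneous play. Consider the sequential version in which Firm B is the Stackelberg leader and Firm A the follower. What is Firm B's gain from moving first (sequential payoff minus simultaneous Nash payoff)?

Solve by backward induction (Firm B leads).
- X: Firm A compares 6, 9, 5 and picks Mid; Firm B would get 0.
- Y: Firm A compares 2, 5, 6 and picks High; Firm B would get 6.
- Z: Firm A compares 9, 6, 0 and picks Low; Firm B would get 9.
Among 0, 6, 9, the best is 9 at Z. Subgame-perfect outcome: (Low, Z) with payoffs (9, 9).
Now find the simultaneous Nash equilibrium.
Firm A's best replies: X→Mid; Y→High; Z→Low.
Firm B's best replies: Low→Z; Mid→Z; High→X.
Only (Low, Z) has each player best-responding; Nash payoffs (9, 9).
Firm B's commitment gain: 9 − 9 = 0.

0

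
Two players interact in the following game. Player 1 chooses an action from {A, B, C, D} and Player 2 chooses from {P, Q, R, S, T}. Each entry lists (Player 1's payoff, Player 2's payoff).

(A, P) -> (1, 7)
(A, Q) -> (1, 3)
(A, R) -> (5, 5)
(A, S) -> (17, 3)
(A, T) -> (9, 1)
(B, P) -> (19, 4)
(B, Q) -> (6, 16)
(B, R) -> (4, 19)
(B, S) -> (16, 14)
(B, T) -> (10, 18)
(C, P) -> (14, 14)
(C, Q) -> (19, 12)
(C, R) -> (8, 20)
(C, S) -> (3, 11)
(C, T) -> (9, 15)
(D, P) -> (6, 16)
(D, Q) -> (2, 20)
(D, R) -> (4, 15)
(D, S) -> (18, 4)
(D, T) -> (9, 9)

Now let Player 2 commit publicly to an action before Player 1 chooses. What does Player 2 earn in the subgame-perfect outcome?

20

Player 1 best-responds to each possible Player 2 move:
- P: BR = B, leader payoff 4.
- Q: BR = C, leader payoff 12.
- R: BR = C, leader payoff 20.
- S: BR = D, leader payoff 4.
- T: BR = B, leader payoff 18.
Among 4, 12, 20, 4, 18, the best is 20 at R. Subgame-perfect outcome: (C, R) with payoffs (8, 20).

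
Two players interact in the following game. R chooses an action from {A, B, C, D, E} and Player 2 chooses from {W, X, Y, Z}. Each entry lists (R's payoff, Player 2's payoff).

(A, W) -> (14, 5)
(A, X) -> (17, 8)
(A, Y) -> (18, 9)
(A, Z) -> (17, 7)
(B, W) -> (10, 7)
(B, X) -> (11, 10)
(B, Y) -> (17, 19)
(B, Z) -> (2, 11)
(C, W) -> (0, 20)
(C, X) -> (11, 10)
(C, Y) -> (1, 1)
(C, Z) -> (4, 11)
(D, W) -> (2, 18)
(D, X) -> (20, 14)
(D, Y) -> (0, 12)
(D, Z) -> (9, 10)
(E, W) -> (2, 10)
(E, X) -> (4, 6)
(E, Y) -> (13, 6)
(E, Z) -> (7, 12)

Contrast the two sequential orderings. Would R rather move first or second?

If R leads: Player 2's best replies are A→Y, B→Y, C→W, D→W, E→Z; R's induced payoffs 18, 17, 0, 2, 7; outcome (A, Y), payoffs (18, 9).
If Player 2 leads: R's best replies are W→A, X→D, Y→A, Z→A; Player 2's induced payoffs 5, 14, 9, 7; outcome (D, X), payoffs (20, 14).
R gets 18 moving first and 20 moving second, so R prefers to move second.

second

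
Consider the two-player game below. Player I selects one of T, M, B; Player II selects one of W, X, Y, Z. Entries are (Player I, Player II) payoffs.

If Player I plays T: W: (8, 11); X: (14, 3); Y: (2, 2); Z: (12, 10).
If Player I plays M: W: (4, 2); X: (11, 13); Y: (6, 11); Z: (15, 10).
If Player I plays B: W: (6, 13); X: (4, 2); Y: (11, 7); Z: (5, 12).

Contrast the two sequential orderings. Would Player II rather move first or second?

second

If Player I leads: Player II's best replies are T→W, M→X, B→W; Player I's induced payoffs 8, 11, 6; outcome (M, X), payoffs (11, 13).
If Player II leads: Player I's best replies are W→T, X→T, Y→B, Z→M; Player II's induced payoffs 11, 3, 7, 10; outcome (T, W), payoffs (8, 11).
Player II gets 11 moving first and 13 moving second, so Player II prefers to move second.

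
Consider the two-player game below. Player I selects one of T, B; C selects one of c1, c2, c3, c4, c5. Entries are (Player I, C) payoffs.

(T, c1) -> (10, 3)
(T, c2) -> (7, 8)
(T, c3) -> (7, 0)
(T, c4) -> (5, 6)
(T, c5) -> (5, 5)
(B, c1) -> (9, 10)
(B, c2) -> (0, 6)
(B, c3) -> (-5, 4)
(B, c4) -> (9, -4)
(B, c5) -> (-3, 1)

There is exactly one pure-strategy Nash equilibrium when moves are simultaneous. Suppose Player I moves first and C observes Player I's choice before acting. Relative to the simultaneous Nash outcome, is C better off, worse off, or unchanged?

better off

Work backward from C's decision.
- T: BR = c2, leader payoff 7.
- B: BR = c1, leader payoff 9.
Maximizing over 7, 9, Player I chooses B. Subgame-perfect outcome: (B, c1) with payoffs (9, 10).
For the simultaneous game, intersect best replies.
Player I's best replies: c1→T; c2→T; c3→T; c4→B; c5→T.
C's best replies: T→c2; B→c1.
Only (T, c2) has each player best-responding; Nash payoffs (7, 8).
C earns 10 sequentially versus 8 at the Nash outcome: better off.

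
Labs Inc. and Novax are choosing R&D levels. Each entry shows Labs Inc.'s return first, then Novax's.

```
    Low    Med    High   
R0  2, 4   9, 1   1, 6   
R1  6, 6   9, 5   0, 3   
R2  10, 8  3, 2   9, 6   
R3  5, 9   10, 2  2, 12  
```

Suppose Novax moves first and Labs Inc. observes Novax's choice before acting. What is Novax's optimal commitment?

Low

Solve by backward induction (Novax leads).
- Low → Labs Inc. plays R2 (best of 2, 6, 10, 5); Novax gets 8.
- Med → Labs Inc. plays R3 (best of 9, 9, 3, 10); Novax gets 2.
- High → Labs Inc. plays R2 (best of 1, 0, 9, 2); Novax gets 6.
Novax's induced payoffs are 8, 2, 6, so Novax commits to Low. Subgame-perfect outcome: (R2, Low) with payoffs (10, 8).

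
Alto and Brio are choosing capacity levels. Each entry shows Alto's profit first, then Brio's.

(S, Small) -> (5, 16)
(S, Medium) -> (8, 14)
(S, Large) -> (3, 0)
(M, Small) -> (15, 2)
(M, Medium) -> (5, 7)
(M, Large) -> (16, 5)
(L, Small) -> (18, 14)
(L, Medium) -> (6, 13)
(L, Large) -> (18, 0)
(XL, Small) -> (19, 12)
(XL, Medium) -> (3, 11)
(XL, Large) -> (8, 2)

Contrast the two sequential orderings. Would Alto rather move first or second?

If Alto leads: Brio's best replies are S→Small, M→Medium, L→Small, XL→Small; Alto's induced payoffs 5, 5, 18, 19; outcome (XL, Small), payoffs (19, 12).
If Brio leads: Alto's best replies are Small→XL, Medium→S, Large→L; Brio's induced payoffs 12, 14, 0; outcome (S, Medium), payoffs (8, 14).
Alto gets 19 moving first and 8 moving second, so Alto prefers to move first.

first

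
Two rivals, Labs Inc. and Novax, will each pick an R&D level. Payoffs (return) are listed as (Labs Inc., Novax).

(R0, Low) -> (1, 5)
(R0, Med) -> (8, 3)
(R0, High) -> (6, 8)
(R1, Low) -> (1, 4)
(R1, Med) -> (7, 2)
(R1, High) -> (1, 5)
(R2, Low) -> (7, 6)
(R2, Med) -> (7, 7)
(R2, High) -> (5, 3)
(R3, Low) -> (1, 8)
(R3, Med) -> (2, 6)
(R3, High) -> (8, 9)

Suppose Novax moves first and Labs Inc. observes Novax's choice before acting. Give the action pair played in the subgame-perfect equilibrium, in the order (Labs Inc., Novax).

(R3, High)

Work backward from Labs Inc.'s decision.
- Low: Labs Inc. compares 1, 1, 7, 1 and picks R2; Novax would get 6.
- Med: Labs Inc. compares 8, 7, 7, 2 and picks R0; Novax would get 3.
- High: Labs Inc. compares 6, 1, 5, 8 and picks R3; Novax would get 9.
Among 6, 3, 9, the best is 9 at High. Subgame-perfect outcome: (R3, High) with payoffs (8, 9).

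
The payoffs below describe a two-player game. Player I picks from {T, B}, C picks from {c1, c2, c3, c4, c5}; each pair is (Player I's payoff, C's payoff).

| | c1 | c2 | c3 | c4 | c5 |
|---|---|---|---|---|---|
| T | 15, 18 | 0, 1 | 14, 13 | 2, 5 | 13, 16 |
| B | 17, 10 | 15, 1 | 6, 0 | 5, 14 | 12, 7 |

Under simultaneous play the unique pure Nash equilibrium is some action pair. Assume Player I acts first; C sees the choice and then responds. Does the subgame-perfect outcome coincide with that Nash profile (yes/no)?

no

Backward induction with Player I moving first.
- T: BR = c1, leader payoff 15.
- B: BR = c4, leader payoff 5.
Maximizing over 15, 5, Player I chooses T. Subgame-perfect outcome: (T, c1) with payoffs (15, 18).
Now find the simultaneous Nash equilibrium.
Player I's best replies: c1→B; c2→B; c3→T; c4→B; c5→T.
C's best replies: T→c1; B→c4.
The unique mutual best reply is (B, c4), giving (5, 14).
Sequential outcome (T, c1) differs from the Nash profile (B, c4).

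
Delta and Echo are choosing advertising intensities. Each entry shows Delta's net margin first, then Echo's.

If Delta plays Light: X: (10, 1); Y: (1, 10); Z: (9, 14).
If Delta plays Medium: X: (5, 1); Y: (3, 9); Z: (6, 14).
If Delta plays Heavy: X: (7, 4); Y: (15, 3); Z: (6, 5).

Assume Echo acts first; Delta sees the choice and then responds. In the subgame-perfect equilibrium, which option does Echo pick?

Z

Solve by backward induction (Echo leads).
- X → Delta plays Light (best of 10, 5, 7); Echo gets 1.
- Y → Delta plays Heavy (best of 1, 3, 15); Echo gets 3.
- Z → Delta plays Light (best of 9, 6, 6); Echo gets 14.
Maximizing over 1, 3, 14, Echo chooses Z. Subgame-perfect outcome: (Light, Z) with payoffs (9, 14).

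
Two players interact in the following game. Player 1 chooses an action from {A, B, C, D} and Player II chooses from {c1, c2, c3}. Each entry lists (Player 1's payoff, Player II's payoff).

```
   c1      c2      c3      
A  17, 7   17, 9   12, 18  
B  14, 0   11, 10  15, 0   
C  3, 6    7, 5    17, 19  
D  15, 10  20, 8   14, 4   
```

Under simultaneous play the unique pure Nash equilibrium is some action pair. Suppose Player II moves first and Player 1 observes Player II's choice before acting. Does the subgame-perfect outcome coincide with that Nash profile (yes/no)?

Solve by backward induction (Player II leads).
- c1: Player 1 compares 17, 14, 3, 15 and picks A; Player II would get 7.
- c2: Player 1 compares 17, 11, 7, 20 and picks D; Player II would get 8.
- c3: Player 1 compares 12, 15, 17, 14 and picks C; Player II would get 19.
Among 7, 8, 19, the best is 19 at c3. Subgame-perfect outcome: (C, c3) with payoffs (17, 19).
Now find the simultaneous Nash equilibrium.
Player 1's best replies: c1→A; c2→D; c3→C.
Player II's best replies: A→c3; B→c2; C→c3; D→c1.
Only (C, c3) has each player best-responding; Nash payoffs (17, 19).
Sequential outcome (C, c3) coincides with the Nash profile (C, c3).

yes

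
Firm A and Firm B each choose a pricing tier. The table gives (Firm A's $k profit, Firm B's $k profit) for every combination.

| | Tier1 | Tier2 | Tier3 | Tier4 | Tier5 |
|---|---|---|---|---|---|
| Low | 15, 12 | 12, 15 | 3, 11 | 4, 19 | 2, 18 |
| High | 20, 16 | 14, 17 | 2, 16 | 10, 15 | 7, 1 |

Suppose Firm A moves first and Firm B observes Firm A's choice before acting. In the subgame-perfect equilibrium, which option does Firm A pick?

Backward induction with Firm A moving first.
- Low → Firm B plays Tier4 (best of 12, 15, 11, 19, 18); Firm A gets 4.
- High → Firm B plays Tier2 (best of 16, 17, 16, 15, 1); Firm A gets 14.
Among 4, 14, the best is 14 at High. Subgame-perfect outcome: (High, Tier2) with payoffs (14, 17).

High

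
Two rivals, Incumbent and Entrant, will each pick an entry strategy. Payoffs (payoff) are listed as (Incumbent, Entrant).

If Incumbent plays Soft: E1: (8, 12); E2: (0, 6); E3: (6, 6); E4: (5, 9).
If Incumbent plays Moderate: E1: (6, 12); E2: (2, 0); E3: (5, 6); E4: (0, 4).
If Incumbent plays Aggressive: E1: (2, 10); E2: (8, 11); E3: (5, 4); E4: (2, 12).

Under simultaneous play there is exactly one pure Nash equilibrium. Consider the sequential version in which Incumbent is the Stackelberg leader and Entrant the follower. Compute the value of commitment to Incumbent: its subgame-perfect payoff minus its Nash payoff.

0

Backward induction with Incumbent moving first.
- Soft: Entrant compares 12, 6, 6, 9 and picks E1; Incumbent would get 8.
- Moderate: Entrant compares 12, 0, 6, 4 and picks E1; Incumbent would get 6.
- Aggressive: Entrant compares 10, 11, 4, 12 and picks E4; Incumbent would get 2.
Among 8, 6, 2, the best is 8 at Soft. Subgame-perfect outcome: (Soft, E1) with payoffs (8, 12).
For the simultaneous game, intersect best replies.
Incumbent's best replies: E1→Soft; E2→Aggressive; E3→Soft; E4→Soft.
Entrant's best replies: Soft→E1; Moderate→E1; Aggressive→E4.
Only (Soft, E1) has each player best-responding; Nash payoffs (8, 12).
Incumbent's commitment gain: 8 − 8 = 0.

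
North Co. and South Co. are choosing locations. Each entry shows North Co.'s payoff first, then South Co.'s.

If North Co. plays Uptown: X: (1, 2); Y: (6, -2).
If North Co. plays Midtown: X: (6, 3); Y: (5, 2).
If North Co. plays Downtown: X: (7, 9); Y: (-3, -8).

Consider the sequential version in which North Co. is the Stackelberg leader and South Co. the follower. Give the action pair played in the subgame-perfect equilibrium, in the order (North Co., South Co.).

Backward induction with North Co. moving first.
- Uptown: BR = X, leader payoff 1.
- Midtown: BR = X, leader payoff 6.
- Downtown: BR = X, leader payoff 7.
Among 1, 6, 7, the best is 7 at Downtown. Subgame-perfect outcome: (Downtown, X) with payoffs (7, 9).

(Downtown, X)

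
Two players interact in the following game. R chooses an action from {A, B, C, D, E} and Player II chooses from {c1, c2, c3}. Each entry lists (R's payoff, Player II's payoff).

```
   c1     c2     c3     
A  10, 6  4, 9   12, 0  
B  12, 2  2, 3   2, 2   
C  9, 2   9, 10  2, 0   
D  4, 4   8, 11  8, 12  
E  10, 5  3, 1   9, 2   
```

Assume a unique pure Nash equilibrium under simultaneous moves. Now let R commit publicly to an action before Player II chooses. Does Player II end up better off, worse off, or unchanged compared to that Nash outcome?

worse off

Player II best-responds to each possible R move:
- A: BR = c2, leader payoff 4.
- B: BR = c2, leader payoff 2.
- C: BR = c2, leader payoff 9.
- D: BR = c3, leader payoff 8.
- E: BR = c1, leader payoff 10.
Maximizing over 4, 2, 9, 8, 10, R chooses E. Subgame-perfect outcome: (E, c1) with payoffs (10, 5).
For the simultaneous game, intersect best replies.
R's best replies: c1→B; c2→C; c3→A.
Player II's best replies: A→c2; B→c2; C→c2; D→c3; E→c1.
Only (C, c2) has each player best-responding; Nash payoffs (9, 10).
Player II earns 5 sequentially versus 10 at the Nash outcome: worse off.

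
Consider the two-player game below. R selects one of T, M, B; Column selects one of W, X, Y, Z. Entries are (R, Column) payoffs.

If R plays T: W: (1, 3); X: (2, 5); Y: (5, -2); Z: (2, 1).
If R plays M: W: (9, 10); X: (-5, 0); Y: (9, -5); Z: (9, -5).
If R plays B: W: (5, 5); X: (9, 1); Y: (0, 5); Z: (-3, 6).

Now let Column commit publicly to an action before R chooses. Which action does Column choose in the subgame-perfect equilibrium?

W

R best-responds to each possible Column move:
- W: BR = M, leader payoff 10.
- X: BR = B, leader payoff 1.
- Y: BR = M, leader payoff -5.
- Z: BR = M, leader payoff -5.
Among 10, 1, -5, -5, the best is 10 at W. Subgame-perfect outcome: (M, W) with payoffs (9, 10).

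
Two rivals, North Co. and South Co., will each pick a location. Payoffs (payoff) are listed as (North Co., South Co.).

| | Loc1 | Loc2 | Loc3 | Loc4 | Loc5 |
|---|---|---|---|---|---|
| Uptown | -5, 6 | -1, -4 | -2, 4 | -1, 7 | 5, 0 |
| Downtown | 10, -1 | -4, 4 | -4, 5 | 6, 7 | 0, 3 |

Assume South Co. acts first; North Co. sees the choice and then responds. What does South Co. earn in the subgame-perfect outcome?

Backward induction with South Co. moving first.
- Loc1: BR = Downtown, leader payoff -1.
- Loc2: BR = Uptown, leader payoff -4.
- Loc3: BR = Uptown, leader payoff 4.
- Loc4: BR = Downtown, leader payoff 7.
- Loc5: BR = Uptown, leader payoff 0.
South Co.'s induced payoffs are -1, -4, 4, 7, 0, so South Co. commits to Loc4. Subgame-perfect outcome: (Downtown, Loc4) with payoffs (6, 7).

7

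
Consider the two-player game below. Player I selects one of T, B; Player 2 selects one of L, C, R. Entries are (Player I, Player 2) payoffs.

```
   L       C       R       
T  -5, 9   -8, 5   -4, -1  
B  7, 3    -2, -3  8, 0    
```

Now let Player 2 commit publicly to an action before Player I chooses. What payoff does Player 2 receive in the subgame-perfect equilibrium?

3

Backward induction with Player 2 moving first.
- L → Player I plays B (best of -5, 7); Player 2 gets 3.
- C → Player I plays B (best of -8, -2); Player 2 gets -3.
- R → Player I plays B (best of -4, 8); Player 2 gets 0.
Player 2's induced payoffs are 3, -3, 0, so Player 2 commits to L. Subgame-perfect outcome: (B, L) with payoffs (7, 3).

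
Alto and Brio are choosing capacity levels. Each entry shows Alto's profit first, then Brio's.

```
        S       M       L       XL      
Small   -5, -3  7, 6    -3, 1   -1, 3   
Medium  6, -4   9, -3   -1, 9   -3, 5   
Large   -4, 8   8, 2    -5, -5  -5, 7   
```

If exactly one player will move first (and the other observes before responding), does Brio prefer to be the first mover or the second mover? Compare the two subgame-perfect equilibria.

If Alto leads: Brio's best replies are Small→M, Medium→L, Large→S; Alto's induced payoffs 7, -1, -4; outcome (Small, M), payoffs (7, 6).
If Brio leads: Alto's best replies are S→Medium, M→Medium, L→Medium, XL→Small; Brio's induced payoffs -4, -3, 9, 3; outcome (Medium, L), payoffs (-1, 9).
Brio gets 9 moving first and 6 moving second, so Brio prefers to move first.

first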